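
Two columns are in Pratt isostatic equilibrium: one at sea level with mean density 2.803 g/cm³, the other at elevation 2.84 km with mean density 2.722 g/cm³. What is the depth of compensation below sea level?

95.4 km

ρ_ref D = ρ (D + h) → D (ρ_ref − ρ) = ρ h.
D = ρ h/(ρ_ref − ρ) = 2.722 × 2.84 km/(2.803 − 2.722) = 95.4 km.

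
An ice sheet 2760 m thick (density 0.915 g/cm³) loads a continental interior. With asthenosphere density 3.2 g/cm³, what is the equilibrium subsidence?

789 m

Balancing pressure at the compensation depth: the ice load ρ_ice t is balanced by mantle displaced below, ρ_m s.
s = t ρ_ice / ρ_m = 2760 m × 0.915/3.2 = 789 m.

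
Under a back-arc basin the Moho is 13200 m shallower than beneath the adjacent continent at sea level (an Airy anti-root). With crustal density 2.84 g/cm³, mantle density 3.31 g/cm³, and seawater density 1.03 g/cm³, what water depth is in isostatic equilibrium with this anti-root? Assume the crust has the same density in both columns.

3430 m

Replacing a thickness d of crust by seawater at the top must be balanced by replacing crust with mantle at the base: d (ρ_c − ρ_w) = a (ρ_m − ρ_c).
d = a (ρ_m − ρ_c)/(ρ_c − ρ_w) = 13200 m × 0.47/1.81 = 3430 m.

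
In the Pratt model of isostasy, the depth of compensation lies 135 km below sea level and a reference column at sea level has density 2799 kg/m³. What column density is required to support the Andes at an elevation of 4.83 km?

Pratt balance: ρ_ref D = ρ (D + h).
ρ = ρ_ref D/(D + h) = 2799 × 135 km/(135 km + 4.83 km) = 2700 kg/m³.

2700 kg/m³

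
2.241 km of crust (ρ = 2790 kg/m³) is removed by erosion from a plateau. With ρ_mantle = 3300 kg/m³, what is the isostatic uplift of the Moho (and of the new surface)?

Unloading: uplift u = e ρ_c/ρ_m = 2.241 km × 2790/3300 = 1.89 km.

1.89 km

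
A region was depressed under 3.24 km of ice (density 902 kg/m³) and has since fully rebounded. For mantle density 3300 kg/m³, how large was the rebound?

0.886 km

Removing the load lets mantle flow back in; uplift u satisfies ρ_ice t = ρ_m u.
u = t ρ_ice/ρ_m = 3.24 km × 902/3300 = 0.886 km.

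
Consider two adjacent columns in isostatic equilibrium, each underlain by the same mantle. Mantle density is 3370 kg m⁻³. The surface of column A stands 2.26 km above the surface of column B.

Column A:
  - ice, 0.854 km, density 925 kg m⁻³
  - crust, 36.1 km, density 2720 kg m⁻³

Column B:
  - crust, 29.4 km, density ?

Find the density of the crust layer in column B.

Take the compensation level at the base of the deeper column (depth z_c below the surface of column A) and equate Σ ρ_i t_i down to z_c; mantle fills any gap and the z_c terms cancel.
Column A: 0.854×925 + 36.1×2720 + (z_c − 36.954)×3370
Column B: 2.26×0 + 29.4×ρ + (z_c − 2.26 − 29.4)×3370
The z_c×3370 term appears on both sides and cancels. Collect the known terms of each column as K = Σ(ρt)_known − 3370 × (depth of known layers): K_A = 98981.95 − 3370×36.954 = −25553.03; K_B = 0 − 3370×(2.26 + 29.4) = −106694.2.
Balance: K_A = K_B + 29.4×ρ, so ρ = (K_A − K_B)/29.4 = 81141.2/29.4 = 2760 kg m⁻³.

2760 kg m⁻³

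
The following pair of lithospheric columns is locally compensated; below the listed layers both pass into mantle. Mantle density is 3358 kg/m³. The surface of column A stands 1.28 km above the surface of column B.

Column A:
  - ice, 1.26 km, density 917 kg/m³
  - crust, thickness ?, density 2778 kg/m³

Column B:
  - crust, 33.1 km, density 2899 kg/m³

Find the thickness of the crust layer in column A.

Take the compensation level at the base of the deeper column (depth z_c below the surface of column A) and equate Σ ρ_i t_i down to z_c; mantle fills any gap and the z_c terms cancel.
Column A: 1.26×917 + x×2778 + (z_c − 1.26 − x)×3358
Column B: 1.28×0 + 33.1×2899 + (z_c − 1.28 − 33.1)×3358
The z_c×3358 term appears on both sides and cancels. Collect the known terms of each column as K = Σ(ρt)_known − 3358 × (depth of known layers): K_A = 1155.42 − 3358×1.26 = −3075.66; K_B = 95956.9 − 3358×(1.28 + 33.1) = −19491.14.
Balance: K_A − x×(3358 − 2778) = K_B, so x = (K_A − K_B)/(3358 − 2778) = 16415.5/580 = 28.3 km.

28.3 km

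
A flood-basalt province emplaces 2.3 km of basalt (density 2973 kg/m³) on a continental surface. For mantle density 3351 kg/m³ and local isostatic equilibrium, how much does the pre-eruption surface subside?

2.04 km

Subaerial loading: s = t ρ_load / ρ_m.
s = 2.3 km × 2973/3351 = 2.04 km.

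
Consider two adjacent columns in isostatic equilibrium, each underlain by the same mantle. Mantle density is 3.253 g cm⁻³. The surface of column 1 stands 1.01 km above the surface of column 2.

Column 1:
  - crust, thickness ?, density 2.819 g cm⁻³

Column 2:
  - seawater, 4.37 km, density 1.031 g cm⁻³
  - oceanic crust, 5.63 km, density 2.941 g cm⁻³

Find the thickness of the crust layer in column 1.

Take the compensation level at the base of the deeper column (depth z_c below the surface of column 1) and equate Σ ρ_i t_i down to z_c; mantle fills any gap and the z_c terms cancel.
Column 1: x×2.819 + (z_c − 0 − x)×3.253
Column 2: 1.01×0 + 4.37×1.031 + 5.63×2.941 + (z_c − 1.01 − 10)×3.253
The z_c×3.253 term appears on both sides and cancels. Collect the known terms of each column as K = Σ(ρt)_known − 3.253 × (depth of known layers): K_1 = 0 − 3.253×0 = 0; K_2 = 21.0633 − 3.253×(1.01 + 10) = −14.75223.
Balance: K_1 − x×(3.253 − 2.819) = K_2, so x = (K_1 − K_2)/(3.253 − 2.819) = 14.7522/0.434 = 34 km.

34 km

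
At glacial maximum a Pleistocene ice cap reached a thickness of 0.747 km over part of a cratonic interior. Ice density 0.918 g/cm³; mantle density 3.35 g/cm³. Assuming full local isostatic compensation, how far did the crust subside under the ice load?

0.205 km

Balancing pressure at the compensation depth: the ice load ρ_ice t is balanced by mantle displaced below, ρ_m s.
s = t ρ_ice / ρ_m = 0.747 km × 0.918/3.35 = 0.205 km.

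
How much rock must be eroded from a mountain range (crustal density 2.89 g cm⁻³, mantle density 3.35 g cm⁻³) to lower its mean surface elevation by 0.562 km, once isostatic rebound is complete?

4.09 km

Net drop Δ = e − u = e − e ρ_c/ρ_m = e (ρ_m − ρ_c)/ρ_m.
e = Δ ρ_m/(ρ_m − ρ_c) = 0.562 km × 3.35/0.46 = 4.09 km.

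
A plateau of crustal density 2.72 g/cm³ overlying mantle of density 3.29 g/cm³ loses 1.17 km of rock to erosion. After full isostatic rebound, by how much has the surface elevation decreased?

0.203 km

Rebound u = e ρ_c/ρ_m = 1.17 km × 2.72/3.29 = 0.9673 km.
Net surface drop = e − u = 1.17 km − 0.9673 km = e (ρ_m − ρ_c)/ρ_m = 0.203 km.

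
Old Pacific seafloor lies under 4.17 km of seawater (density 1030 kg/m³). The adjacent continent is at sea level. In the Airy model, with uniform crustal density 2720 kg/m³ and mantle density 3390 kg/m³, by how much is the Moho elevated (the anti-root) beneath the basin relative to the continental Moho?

10.5 km

Equating mass per unit area of the two columns: replacing crust with seawater at the top is compensated by replacing crust with mantle at the base: d (ρ_c − ρ_w) = a (ρ_m − ρ_c).
a = d (ρ_c − ρ_w)/(ρ_m − ρ_c) = 4.17 km × 1690/670 = 10.5 km.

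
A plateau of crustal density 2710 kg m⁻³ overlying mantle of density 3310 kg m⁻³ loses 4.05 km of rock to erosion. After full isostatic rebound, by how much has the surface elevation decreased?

Rebound u = e ρ_c/ρ_m = 4.05 km × 2710/3310 = 3.316 km.
Net surface drop = e − u = 4.05 km − 3.316 km = e (ρ_m − ρ_c)/ρ_m = 0.734 km.

0.734 km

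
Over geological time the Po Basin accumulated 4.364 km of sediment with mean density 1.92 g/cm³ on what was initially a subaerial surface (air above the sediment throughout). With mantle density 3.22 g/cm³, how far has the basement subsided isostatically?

Subaerial load: s = t ρ_sed / ρ_m = 4.364 km × 1.92/3.22 = 2.6 km.

2.6 km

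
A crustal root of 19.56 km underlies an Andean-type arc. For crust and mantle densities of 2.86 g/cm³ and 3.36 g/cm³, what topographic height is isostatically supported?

Balancing pressure at the compensation depth: ρ_c h = (ρ_m − ρ_c) r.
h = r (ρ_m − ρ_c) / ρ_c = 19.56 km × (3.36 − 2.86) / 2.86 = 3.42 km.

3.42 km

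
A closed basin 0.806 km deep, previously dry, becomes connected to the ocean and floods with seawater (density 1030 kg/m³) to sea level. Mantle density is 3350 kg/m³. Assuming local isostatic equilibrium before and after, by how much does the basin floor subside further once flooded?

After flooding the water column is d + s deep. Its weight must equal the weight of mantle displaced by the extra subsidence s: (d + s) ρ_w = s ρ_m.
s = d ρ_w / (ρ_m − ρ_w) = 0.806 km × 1030/(3350 − 1030) = 0.358 km.

0.358 km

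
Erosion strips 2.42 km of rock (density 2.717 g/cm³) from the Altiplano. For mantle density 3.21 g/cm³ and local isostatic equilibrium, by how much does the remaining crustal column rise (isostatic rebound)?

Unloading: uplift u = e ρ_c/ρ_m = 2.42 km × 2.717/3.21 = 2.05 km.

2.05 km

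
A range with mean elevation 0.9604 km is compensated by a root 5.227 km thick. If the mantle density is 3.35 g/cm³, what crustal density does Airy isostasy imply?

ρ_c h = (ρ_m − ρ_c) r → ρ_c (h + r) = ρ_m r → ρ_c = ρ_m r / (h + r).
ρ_c = 3.35 × 5.227 km / (0.9604 km + 5.227 km) = 2.83 g/cm³.

2.83 g/cm³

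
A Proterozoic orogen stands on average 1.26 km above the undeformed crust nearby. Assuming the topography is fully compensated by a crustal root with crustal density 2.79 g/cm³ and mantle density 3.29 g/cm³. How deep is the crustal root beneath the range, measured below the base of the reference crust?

Balancing pressure at the compensation depth: the weight of the topography is balanced by the buoyancy of the root, ρ_c h = (ρ_m − ρ_c) r.
r = h · ρ_c / (ρ_m − ρ_c) = 1.26 km × 2.79 / (3.29 − 2.79) = 7.03 km.

7.03 km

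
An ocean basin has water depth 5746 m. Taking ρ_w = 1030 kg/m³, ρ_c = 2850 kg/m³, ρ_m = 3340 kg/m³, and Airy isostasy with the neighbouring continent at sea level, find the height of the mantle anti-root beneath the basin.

21300 m

Equating mass per unit area of the two columns: replacing crust with seawater at the top is compensated by replacing crust with mantle at the base: d (ρ_c − ρ_w) = a (ρ_m − ρ_c).
a = d (ρ_c − ρ_w)/(ρ_m − ρ_c) = 5746 m × 1820/490 = 21300 m.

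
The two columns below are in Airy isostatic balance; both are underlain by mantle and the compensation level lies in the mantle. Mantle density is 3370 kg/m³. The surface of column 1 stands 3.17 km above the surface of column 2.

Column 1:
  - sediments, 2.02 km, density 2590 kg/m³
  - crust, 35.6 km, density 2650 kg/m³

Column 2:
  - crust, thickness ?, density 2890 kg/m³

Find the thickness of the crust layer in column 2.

34.4 km

Take the compensation level at the base of the deeper column (depth z_c below the surface of column 1) and equate Σ ρ_i t_i down to z_c; mantle fills any gap and the z_c terms cancel.
Column 1: 2.02×2590 + 35.6×2650 + (z_c − 37.62)×3370
Column 2: 3.17×0 + x×2890 + (z_c − 3.17 − 0 − x)×3370
The z_c×3370 term appears on both sides and cancels. Collect the known terms of each column as K = Σ(ρt)_known − 3370 × (depth of known layers): K_1 = 99571.8 − 3370×37.62 = −27207.6; K_2 = 0 − 3370×(3.17 + 0) = −10682.9.
Balance: K_1 = K_2 − x×(3370 − 2890), so x = (K_2 − K_1)/(3370 − 2890) = 16524.7/480 = 34.4 km.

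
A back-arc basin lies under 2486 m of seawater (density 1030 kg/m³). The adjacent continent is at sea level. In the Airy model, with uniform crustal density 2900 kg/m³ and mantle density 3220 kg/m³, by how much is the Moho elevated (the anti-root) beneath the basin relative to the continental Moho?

14500 m

For local isostatic compensation: replacing crust with seawater at the top is compensated by replacing crust with mantle at the base: d (ρ_c − ρ_w) = a (ρ_m − ρ_c).
a = d (ρ_c − ρ_w)/(ρ_m − ρ_c) = 2486 m × 1870/320 = 14500 m.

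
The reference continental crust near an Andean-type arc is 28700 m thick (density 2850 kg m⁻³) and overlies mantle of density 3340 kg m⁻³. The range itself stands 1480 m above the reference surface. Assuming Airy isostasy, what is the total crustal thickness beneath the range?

38800 m

Root depth r = h ρ_c / (ρ_m − ρ_c) = 1480 m × 2850 / 490 = 8608 m.
Total thickness = T + h + r = 28700 m + 1480 m + 8608 m = 38800 m.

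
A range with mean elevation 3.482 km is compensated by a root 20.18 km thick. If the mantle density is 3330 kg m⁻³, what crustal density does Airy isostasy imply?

2840 kg m⁻³

ρ_c h = (ρ_m − ρ_c) r → ρ_c (h + r) = ρ_m r → ρ_c = ρ_m r / (h + r).
ρ_c = 3330 × 20.18 km / (3.482 km + 20.18 km) = 2840 kg m⁻³.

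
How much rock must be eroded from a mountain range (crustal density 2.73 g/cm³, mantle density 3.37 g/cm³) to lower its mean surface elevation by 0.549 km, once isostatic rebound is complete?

Net drop Δ = e − u = e − e ρ_c/ρ_m = e (ρ_m − ρ_c)/ρ_m.
e = Δ ρ_m/(ρ_m − ρ_c) = 0.549 km × 3.37/0.64 = 2.89 km.

2.89 km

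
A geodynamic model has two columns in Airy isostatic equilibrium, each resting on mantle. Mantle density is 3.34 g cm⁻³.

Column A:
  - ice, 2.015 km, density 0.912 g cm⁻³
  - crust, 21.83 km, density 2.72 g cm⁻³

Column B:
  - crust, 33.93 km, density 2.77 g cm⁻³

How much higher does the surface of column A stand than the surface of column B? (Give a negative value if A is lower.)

For any compensation level in the mantle, the mantle terms cancel and isostasy reduces to e = (Σt_A − Σt_B) − (Σ(ρt)_A − Σ(ρt)_B) / ρ_m.
Σt_A = 23.845 km; Σt_B = 33.93 km; Σ(ρt)_A = 61.21528; Σ(ρt)_B = 93.9861 (in km·g cm⁻³).
e = (23.845 − 33.93) − (61.21528 − 93.9861) / 3.34 = −0.273 km.

−0.273 km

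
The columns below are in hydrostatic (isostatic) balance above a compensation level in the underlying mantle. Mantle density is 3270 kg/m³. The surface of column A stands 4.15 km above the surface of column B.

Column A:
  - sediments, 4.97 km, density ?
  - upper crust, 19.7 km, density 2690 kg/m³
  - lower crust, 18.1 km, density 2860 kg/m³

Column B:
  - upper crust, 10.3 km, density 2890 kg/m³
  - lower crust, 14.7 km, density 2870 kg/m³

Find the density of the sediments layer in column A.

2360 kg/m³

Take the compensation level at the base of the deeper column (depth z_c below the surface of column A) and equate Σ ρ_i t_i down to z_c; mantle fills any gap and the z_c terms cancel.
Column A: 4.97×ρ + 19.7×2690 + 18.1×2860 + (z_c − 42.77)×3270
Column B: 4.15×0 + 10.3×2890 + 14.7×2870 + (z_c − 4.15 − 25)×3270
The z_c×3270 term appears on both sides and cancels. Collect the known terms of each column as K = Σ(ρt)_known − 3270 × (depth of known layers): K_A = 104759 − 3270×42.77 = −35098.9; K_B = 71956 − 3270×(4.15 + 25) = −23364.5.
Balance: K_A + 4.97×ρ = K_B, so ρ = (K_B − K_A)/4.97 = 11734.4/4.97 = 2360 kg/m³.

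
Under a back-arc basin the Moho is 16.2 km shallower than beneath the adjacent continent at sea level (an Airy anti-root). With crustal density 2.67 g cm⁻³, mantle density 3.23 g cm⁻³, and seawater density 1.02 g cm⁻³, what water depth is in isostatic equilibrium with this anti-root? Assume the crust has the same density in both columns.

Replacing a thickness d of crust by seawater at the top must be balanced by replacing crust with mantle at the base: d (ρ_c − ρ_w) = a (ρ_m − ρ_c).
d = a (ρ_m − ρ_c)/(ρ_c − ρ_w) = 16.2 km × 0.56/1.65 = 5.5 km.

5.5 km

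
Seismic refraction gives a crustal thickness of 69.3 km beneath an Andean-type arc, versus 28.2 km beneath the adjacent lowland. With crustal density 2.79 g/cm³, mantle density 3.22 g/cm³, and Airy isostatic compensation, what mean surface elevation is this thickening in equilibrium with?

5.49 km

Excess crust Δ = 69.3 km − 28.2 km = 41.1 km, split between elevation h and root r with h + r = Δ.
Airy balance ρ_c h = (ρ_m − ρ_c) r gives r = h ρ_c/(ρ_m − ρ_c), so h (1 + ρ_c/(ρ_m − ρ_c)) = Δ, i.e. h = Δ (ρ_m − ρ_c)/ρ_m.
h = 41.1 km × 0.43/3.22 = 5.49 km.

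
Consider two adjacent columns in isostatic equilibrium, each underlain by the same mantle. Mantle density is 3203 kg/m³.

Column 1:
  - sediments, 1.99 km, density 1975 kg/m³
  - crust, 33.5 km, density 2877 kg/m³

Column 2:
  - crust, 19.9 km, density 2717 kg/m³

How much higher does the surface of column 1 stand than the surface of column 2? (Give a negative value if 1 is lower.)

For any compensation level in the mantle, the mantle terms cancel and isostasy reduces to e = (Σt_1 − Σt_2) − (Σ(ρt)_1 − Σ(ρt)_2) / ρ_m.
Σt_1 = 35.49 km; Σt_2 = 19.9 km; Σ(ρt)_1 = 100309.75; Σ(ρt)_2 = 54068.3 (in km·kg/m³).
e = (35.49 − 19.9) − (100309.75 − 54068.3) / 3203 = 1.15 km.

1.15 km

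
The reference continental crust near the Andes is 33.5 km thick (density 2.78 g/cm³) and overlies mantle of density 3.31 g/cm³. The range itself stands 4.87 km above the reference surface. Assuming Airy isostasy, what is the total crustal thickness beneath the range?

Root depth r = h ρ_c / (ρ_m − ρ_c) = 4.87 km × 2.78 / 0.53 = 25.54 km.
Total thickness = T + h + r = 33.5 km + 4.87 km + 25.54 km = 63.9 km.

63.9 km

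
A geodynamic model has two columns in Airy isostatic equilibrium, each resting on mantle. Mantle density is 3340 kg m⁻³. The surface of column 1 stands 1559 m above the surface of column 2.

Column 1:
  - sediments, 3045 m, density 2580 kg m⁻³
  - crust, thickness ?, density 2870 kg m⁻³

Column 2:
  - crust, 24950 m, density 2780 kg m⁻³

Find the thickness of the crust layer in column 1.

Take the compensation level at the base of the deeper column (depth z_c below the surface of column 1) and equate Σ ρ_i t_i down to z_c; mantle fills any gap and the z_c terms cancel.
Column 1: 3045×2580 + x×2870 + (z_c − 3045 − x)×3340
Column 2: 1559×0 + 24950×2780 + (z_c − 1559 − 24950)×3340
The z_c×3340 term appears on both sides and cancels. Collect the known terms of each column as K = Σ(ρt)_known − 3340 × (depth of known layers): K_1 = 7856100 − 3340×3045 = −2314200; K_2 = 69361000 − 3340×(1559 + 24950) = −19179060.
Balance: K_1 − x×(3340 − 2870) = K_2, so x = (K_1 − K_2)/(3340 − 2870) = 16864900/470 = 35900 m.

35900 m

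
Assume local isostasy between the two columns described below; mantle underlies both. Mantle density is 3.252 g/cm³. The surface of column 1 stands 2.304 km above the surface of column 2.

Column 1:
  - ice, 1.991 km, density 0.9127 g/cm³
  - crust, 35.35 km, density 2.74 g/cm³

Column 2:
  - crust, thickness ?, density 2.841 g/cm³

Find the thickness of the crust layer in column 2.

Take the compensation level at the base of the deeper column (depth z_c below the surface of column 1) and equate Σ ρ_i t_i down to z_c; mantle fills any gap and the z_c terms cancel.
Column 1: 1.991×0.9127 + 35.35×2.74 + (z_c − 37.341)×3.252
Column 2: 2.304×0 + x×2.841 + (z_c − 2.304 − 0 − x)×3.252
The z_c×3.252 term appears on both sides and cancels. Collect the known terms of each column as K = Σ(ρt)_known − 3.252 × (depth of known layers): K_1 = 98.6761857 − 3.252×37.341 = −22.7567463; K_2 = 0 − 3.252×(2.304 + 0) = −7.492608.
Balance: K_1 = K_2 − x×(3.252 − 2.841), so x = (K_2 − K_1)/(3.252 − 2.841) = 15.2641/0.411 = 37.1 km.

37.1 km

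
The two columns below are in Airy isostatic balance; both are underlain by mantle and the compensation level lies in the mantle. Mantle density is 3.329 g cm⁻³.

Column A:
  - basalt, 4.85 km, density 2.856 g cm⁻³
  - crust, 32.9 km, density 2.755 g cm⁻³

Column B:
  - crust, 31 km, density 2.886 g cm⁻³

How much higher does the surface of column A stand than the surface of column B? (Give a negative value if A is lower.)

2.24 km

For any compensation level in the mantle, the mantle terms cancel and isostasy reduces to e = (Σt_A − Σt_B) − (Σ(ρt)_A − Σ(ρt)_B) / ρ_m.
Σt_A = 37.75 km; Σt_B = 31 km; Σ(ρt)_A = 104.4911; Σ(ρt)_B = 89.466 (in km·g cm⁻³).
e = (37.75 − 31) − (104.4911 − 89.466) / 3.329 = 2.24 km.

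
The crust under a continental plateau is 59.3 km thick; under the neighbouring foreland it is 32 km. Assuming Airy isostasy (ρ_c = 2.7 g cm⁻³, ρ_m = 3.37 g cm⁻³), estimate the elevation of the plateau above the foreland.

Excess crust Δ = 59.3 km − 32 km = 27.3 km, split between elevation h and root r with h + r = Δ.
Airy balance ρ_c h = (ρ_m − ρ_c) r gives r = h ρ_c/(ρ_m − ρ_c), so h (1 + ρ_c/(ρ_m − ρ_c)) = Δ, i.e. h = Δ (ρ_m − ρ_c)/ρ_m.
h = 27.3 km × 0.67/3.37 = 5.43 km.

5.43 km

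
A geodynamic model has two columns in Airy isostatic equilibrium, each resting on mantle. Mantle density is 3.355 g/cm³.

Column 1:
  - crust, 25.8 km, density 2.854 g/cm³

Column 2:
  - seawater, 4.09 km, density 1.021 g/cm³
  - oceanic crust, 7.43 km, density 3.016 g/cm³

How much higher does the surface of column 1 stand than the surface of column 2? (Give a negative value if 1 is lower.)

0.257 km

For any compensation level in the mantle, the mantle terms cancel and isostasy reduces to e = (Σt_1 − Σt_2) − (Σ(ρt)_1 − Σ(ρt)_2) / ρ_m.
Σt_1 = 25.8 km; Σt_2 = 11.52 km; Σ(ρt)_1 = 73.6332; Σ(ρt)_2 = 26.58477 (in km·g/cm³).
e = (25.8 − 11.52) − (73.6332 − 26.58477) / 3.355 = 0.257 km.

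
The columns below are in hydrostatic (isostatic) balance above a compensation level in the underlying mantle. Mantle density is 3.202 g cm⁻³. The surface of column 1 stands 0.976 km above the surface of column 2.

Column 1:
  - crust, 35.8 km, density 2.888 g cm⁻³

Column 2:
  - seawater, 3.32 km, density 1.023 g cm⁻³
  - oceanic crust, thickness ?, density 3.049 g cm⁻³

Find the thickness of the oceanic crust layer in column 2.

Take the compensation level at the base of the deeper column (depth z_c below the surface of column 1) and equate Σ ρ_i t_i down to z_c; mantle fills any gap and the z_c terms cancel.
Column 1: 35.8×2.888 + (z_c − 35.8)×3.202
Column 2: 0.976×0 + 3.32×1.023 + x×3.049 + (z_c − 0.976 − 3.32 − x)×3.202
The z_c×3.202 term appears on both sides and cancels. Collect the known terms of each column as K = Σ(ρt)_known − 3.202 × (depth of known layers): K_1 = 103.3904 − 3.202×35.8 = −11.2412; K_2 = 3.39636 − 3.202×(0.976 + 3.32) = −10.359432.
Balance: K_1 = K_2 − x×(3.202 − 3.049), so x = (K_2 − K_1)/(3.202 − 3.049) = 0.881768/0.153 = 5.76 km.

5.76 km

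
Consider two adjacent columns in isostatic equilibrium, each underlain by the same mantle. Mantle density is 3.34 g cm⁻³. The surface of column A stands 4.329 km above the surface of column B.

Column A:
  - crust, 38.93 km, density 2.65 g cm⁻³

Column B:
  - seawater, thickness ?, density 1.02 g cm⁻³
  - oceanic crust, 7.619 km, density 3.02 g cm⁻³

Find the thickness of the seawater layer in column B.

4.3 km

Take the compensation level at the base of the deeper column (depth z_c below the surface of column A) and equate Σ ρ_i t_i down to z_c; mantle fills any gap and the z_c terms cancel.
Column A: 38.93×2.65 + (z_c − 38.93)×3.34
Column B: 4.329×0 + x×1.02 + 7.619×3.02 + (z_c − 4.329 − 7.619 − x)×3.34
The z_c×3.34 term appears on both sides and cancels. Collect the known terms of each column as K = Σ(ρt)_known − 3.34 × (depth of known layers): K_A = 103.1645 − 3.34×38.93 = −26.8617; K_B = 23.00938 − 3.34×(4.329 + 7.619) = −16.89694.
Balance: K_A = K_B − x×(3.34 − 1.02), so x = (K_B − K_A)/(3.34 − 1.02) = 9.96476/2.32 = 4.3 km.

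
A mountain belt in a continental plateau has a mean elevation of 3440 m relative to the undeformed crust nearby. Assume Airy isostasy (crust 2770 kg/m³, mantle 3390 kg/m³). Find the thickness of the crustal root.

In Airy isostatic equilibrium: the weight of the topography is balanced by the buoyancy of the root, ρ_c h = (ρ_m − ρ_c) r.
r = h · ρ_c / (ρ_m − ρ_c) = 3440 m × 2770 / (3390 − 2770) = 15400 m.

15400 m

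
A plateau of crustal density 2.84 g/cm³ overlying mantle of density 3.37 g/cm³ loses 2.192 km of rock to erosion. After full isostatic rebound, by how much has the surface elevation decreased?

0.345 km

Rebound u = e ρ_c/ρ_m = 2.192 km × 2.84/3.37 = 1.847 km.
Net surface drop = e − u = 2.192 km − 1.847 km = e (ρ_m − ρ_c)/ρ_m = 0.345 km.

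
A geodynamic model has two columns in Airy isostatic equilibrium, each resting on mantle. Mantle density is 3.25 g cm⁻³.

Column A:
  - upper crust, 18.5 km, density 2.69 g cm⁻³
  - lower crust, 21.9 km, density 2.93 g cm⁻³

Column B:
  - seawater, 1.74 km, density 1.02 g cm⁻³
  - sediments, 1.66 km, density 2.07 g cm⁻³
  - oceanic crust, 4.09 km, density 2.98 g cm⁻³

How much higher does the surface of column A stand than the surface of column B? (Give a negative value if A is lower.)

For any compensation level in the mantle, the mantle terms cancel and isostasy reduces to e = (Σt_A − Σt_B) − (Σ(ρt)_A − Σ(ρt)_B) / ρ_m.
Σt_A = 40.4 km; Σt_B = 7.49 km; Σ(ρt)_A = 113.932; Σ(ρt)_B = 17.3992 (in km·g cm⁻³).
e = (40.4 − 7.49) − (113.932 − 17.3992) / 3.25 = 3.21 km.

3.21 km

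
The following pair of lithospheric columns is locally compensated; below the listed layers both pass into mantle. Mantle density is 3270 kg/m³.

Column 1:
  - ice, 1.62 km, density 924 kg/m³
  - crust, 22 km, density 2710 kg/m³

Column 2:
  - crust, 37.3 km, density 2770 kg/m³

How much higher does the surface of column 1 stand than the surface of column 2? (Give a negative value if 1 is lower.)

−0.774 km

For any compensation level in the mantle, the mantle terms cancel and isostasy reduces to e = (Σt_1 − Σt_2) − (Σ(ρt)_1 − Σ(ρt)_2) / ρ_m.
Σt_1 = 23.62 km; Σt_2 = 37.3 km; Σ(ρt)_1 = 61116.88; Σ(ρt)_2 = 103321 (in km·kg/m³).
e = (23.62 − 37.3) − (61116.88 − 103321) / 3270 = −0.774 km.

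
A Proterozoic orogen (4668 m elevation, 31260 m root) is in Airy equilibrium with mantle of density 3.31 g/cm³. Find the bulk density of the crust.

2.88 g/cm³

ρ_c h = (ρ_m − ρ_c) r → ρ_c (h + r) = ρ_m r → ρ_c = ρ_m r / (h + r).
ρ_c = 3.31 × 31260 m / (4668 m + 31260 m) = 2.88 g/cm³.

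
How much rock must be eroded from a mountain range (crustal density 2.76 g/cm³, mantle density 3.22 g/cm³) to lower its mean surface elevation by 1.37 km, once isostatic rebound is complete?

9.59 km

Net drop Δ = e − u = e − e ρ_c/ρ_m = e (ρ_m − ρ_c)/ρ_m.
e = Δ ρ_m/(ρ_m − ρ_c) = 1.37 km × 3.22/0.46 = 9.59 km.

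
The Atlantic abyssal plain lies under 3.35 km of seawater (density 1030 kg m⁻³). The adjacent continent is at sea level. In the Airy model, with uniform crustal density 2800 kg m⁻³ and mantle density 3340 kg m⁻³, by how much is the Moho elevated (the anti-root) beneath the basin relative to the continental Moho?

For local isostatic compensation: replacing crust with seawater at the top is compensated by replacing crust with mantle at the base: d (ρ_c − ρ_w) = a (ρ_m − ρ_c).
a = d (ρ_c − ρ_w)/(ρ_m − ρ_c) = 3.35 km × 1770/540 = 11 km.

11 km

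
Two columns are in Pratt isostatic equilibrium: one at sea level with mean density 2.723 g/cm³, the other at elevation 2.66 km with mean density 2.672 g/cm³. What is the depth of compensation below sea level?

139 km

ρ_ref D = ρ (D + h) → D (ρ_ref − ρ) = ρ h.
D = ρ h/(ρ_ref − ρ) = 2.672 × 2.66 km/(2.723 − 2.672) = 139 km.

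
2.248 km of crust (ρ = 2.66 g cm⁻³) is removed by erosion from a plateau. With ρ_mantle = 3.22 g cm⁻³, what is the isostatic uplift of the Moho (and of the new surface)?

1.86 km

Unloading: uplift u = e ρ_c/ρ_m = 2.248 km × 2.66/3.22 = 1.86 km.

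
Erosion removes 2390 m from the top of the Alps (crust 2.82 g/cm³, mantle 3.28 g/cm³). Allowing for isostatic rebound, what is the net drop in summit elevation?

Rebound u = e ρ_c/ρ_m = 2390 m × 2.82/3.28 = 2055 m.
Net surface drop = e − u = 2390 m − 2055 m = e (ρ_m − ρ_c)/ρ_m = 335 m.

335 m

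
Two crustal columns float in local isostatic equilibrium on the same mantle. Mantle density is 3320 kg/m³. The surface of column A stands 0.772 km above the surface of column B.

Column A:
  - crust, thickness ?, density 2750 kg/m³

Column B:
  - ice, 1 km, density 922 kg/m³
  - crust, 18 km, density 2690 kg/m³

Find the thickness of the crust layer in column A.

28.6 km

Take the compensation level at the base of the deeper column (depth z_c below the surface of column A) and equate Σ ρ_i t_i down to z_c; mantle fills any gap and the z_c terms cancel.
Column A: x×2750 + (z_c − 0 − x)×3320
Column B: 0.772×0 + 1×922 + 18×2690 + (z_c − 0.772 − 19)×3320
The z_c×3320 term appears on both sides and cancels. Collect the known terms of each column as K = Σ(ρt)_known − 3320 × (depth of known layers): K_A = 0 − 3320×0 = 0; K_B = 49342 − 3320×(0.772 + 19) = −16301.04.
Balance: K_A − x×(3320 − 2750) = K_B, so x = (K_A − K_B)/(3320 − 2750) = 16301/570 = 28.6 km.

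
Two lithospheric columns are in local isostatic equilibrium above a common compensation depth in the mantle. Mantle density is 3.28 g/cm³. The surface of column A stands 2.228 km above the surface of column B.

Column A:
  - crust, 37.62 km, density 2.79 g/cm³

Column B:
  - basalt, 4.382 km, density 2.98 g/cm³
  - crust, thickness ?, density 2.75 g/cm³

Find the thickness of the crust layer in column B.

18.5 km

Take the compensation level at the base of the deeper column (depth z_c below the surface of column A) and equate Σ ρ_i t_i down to z_c; mantle fills any gap and the z_c terms cancel.
Column A: 37.62×2.79 + (z_c − 37.62)×3.28
Column B: 2.228×0 + 4.382×2.98 + x×2.75 + (z_c − 2.228 − 4.382 − x)×3.28
The z_c×3.28 term appears on both sides and cancels. Collect the known terms of each column as K = Σ(ρt)_known − 3.28 × (depth of known layers): K_A = 104.9598 − 3.28×37.62 = −18.4338; K_B = 13.05836 − 3.28×(2.228 + 4.382) = −8.62244.
Balance: K_A = K_B − x×(3.28 − 2.75), so x = (K_B − K_A)/(3.28 − 2.75) = 9.81136/0.53 = 18.5 km.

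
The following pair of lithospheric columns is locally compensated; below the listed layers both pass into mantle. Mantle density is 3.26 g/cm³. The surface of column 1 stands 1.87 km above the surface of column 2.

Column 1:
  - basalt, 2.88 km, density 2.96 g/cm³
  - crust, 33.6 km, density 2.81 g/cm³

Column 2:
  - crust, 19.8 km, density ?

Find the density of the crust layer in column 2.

Take the compensation level at the base of the deeper column (depth z_c below the surface of column 1) and equate Σ ρ_i t_i down to z_c; mantle fills any gap and the z_c terms cancel.
Column 1: 2.88×2.96 + 33.6×2.81 + (z_c − 36.48)×3.26
Column 2: 1.87×0 + 19.8×ρ + (z_c − 1.87 − 19.8)×3.26
The z_c×3.26 term appears on both sides and cancels. Collect the known terms of each column as K = Σ(ρt)_known − 3.26 × (depth of known layers): K_1 = 102.9408 − 3.26×36.48 = −15.984; K_2 = 0 − 3.26×(1.87 + 19.8) = −70.6442.
Balance: K_1 = K_2 + 19.8×ρ, so ρ = (K_1 − K_2)/19.8 = 54.6602/19.8 = 2.76 g/cm³.

2.76 g/cm³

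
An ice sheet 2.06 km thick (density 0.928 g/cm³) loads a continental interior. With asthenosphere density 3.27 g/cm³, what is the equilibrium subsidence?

0.585 km

For local isostatic compensation: the ice load ρ_ice t is balanced by mantle displaced below, ρ_m s.
s = t ρ_ice / ρ_m = 2.06 km × 0.928/3.27 = 0.585 km.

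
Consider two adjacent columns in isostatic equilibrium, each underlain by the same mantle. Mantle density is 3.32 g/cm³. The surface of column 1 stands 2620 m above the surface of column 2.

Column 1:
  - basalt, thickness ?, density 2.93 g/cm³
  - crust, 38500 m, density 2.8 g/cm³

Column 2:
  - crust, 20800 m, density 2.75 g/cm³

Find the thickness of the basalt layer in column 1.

1370 m

Take the compensation level at the base of the deeper column (depth z_c below the surface of column 1) and equate Σ ρ_i t_i down to z_c; mantle fills any gap and the z_c terms cancel.
Column 1: x×2.93 + 38500×2.8 + (z_c − 38500 − x)×3.32
Column 2: 2620×0 + 20800×2.75 + (z_c − 2620 − 20800)×3.32
The z_c×3.32 term appears on both sides and cancels. Collect the known terms of each column as K = Σ(ρt)_known − 3.32 × (depth of known layers): K_1 = 107800 − 3.32×38500 = −20020; K_2 = 57200 − 3.32×(2620 + 20800) = −20554.4.
Balance: K_1 − x×(3.32 − 2.93) = K_2, so x = (K_1 − K_2)/(3.32 − 2.93) = 534.4/0.39 = 1370 m.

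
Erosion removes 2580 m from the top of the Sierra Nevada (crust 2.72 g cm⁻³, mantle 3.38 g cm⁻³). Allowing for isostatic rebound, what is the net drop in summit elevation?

Rebound u = e ρ_c/ρ_m = 2580 m × 2.72/3.38 = 2076 m.
Net surface drop = e − u = 2580 m − 2076 m = e (ρ_m − ρ_c)/ρ_m = 504 m.

504 m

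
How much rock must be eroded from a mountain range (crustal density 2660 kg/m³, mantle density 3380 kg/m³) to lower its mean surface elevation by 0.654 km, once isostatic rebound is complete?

Net drop Δ = e − u = e − e ρ_c/ρ_m = e (ρ_m − ρ_c)/ρ_m.
e = Δ ρ_m/(ρ_m − ρ_c) = 0.654 km × 3380/720 = 3.07 km.

3.07 km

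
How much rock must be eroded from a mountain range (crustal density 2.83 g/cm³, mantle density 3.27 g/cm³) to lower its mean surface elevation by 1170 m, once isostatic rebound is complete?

Net drop Δ = e − u = e − e ρ_c/ρ_m = e (ρ_m − ρ_c)/ρ_m.
e = Δ ρ_m/(ρ_m − ρ_c) = 1170 m × 3.27/0.44 = 8700 m.

8700 m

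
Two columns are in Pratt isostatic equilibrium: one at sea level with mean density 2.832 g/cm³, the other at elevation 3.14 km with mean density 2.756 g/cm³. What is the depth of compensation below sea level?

114 km

ρ_ref D = ρ (D + h) → D (ρ_ref − ρ) = ρ h.
D = ρ h/(ρ_ref − ρ) = 2.756 × 3.14 km/(2.832 − 2.756) = 114 km.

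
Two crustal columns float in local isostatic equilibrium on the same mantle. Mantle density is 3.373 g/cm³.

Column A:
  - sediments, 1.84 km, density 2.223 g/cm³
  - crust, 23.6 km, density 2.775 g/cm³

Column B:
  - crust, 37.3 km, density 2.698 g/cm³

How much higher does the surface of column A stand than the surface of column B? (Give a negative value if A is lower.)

−2.65 km

For any compensation level in the mantle, the mantle terms cancel and isostasy reduces to e = (Σt_A − Σt_B) − (Σ(ρt)_A − Σ(ρt)_B) / ρ_m.
Σt_A = 25.44 km; Σt_B = 37.3 km; Σ(ρt)_A = 69.58032; Σ(ρt)_B = 100.6354 (in km·g/cm³).
e = (25.44 − 37.3) − (69.58032 − 100.6354) / 3.373 = −2.65 km.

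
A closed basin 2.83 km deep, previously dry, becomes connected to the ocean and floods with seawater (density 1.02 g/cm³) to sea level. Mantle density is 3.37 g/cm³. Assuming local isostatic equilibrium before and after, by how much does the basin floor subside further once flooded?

After flooding the water column is d + s deep. Its weight must equal the weight of mantle displaced by the extra subsidence s: (d + s) ρ_w = s ρ_m.
s = d ρ_w / (ρ_m − ρ_w) = 2.83 km × 1.02/(3.37 − 1.02) = 1.23 km.

1.23 km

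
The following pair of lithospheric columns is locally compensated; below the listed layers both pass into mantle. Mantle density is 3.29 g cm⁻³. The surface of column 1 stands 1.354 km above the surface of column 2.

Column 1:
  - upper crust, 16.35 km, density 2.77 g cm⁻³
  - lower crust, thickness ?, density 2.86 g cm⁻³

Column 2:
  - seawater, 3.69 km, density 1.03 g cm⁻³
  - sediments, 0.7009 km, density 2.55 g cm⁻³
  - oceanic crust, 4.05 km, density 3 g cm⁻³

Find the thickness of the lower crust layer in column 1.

13.9 km

Take the compensation level at the base of the deeper column (depth z_c below the surface of column 1) and equate Σ ρ_i t_i down to z_c; mantle fills any gap and the z_c terms cancel.
Column 1: 16.35×2.77 + x×2.86 + (z_c − 16.35 − x)×3.29
Column 2: 1.354×0 + 3.69×1.03 + 0.7009×2.55 + 4.05×3 + (z_c − 1.354 − 8.4409)×3.29
The z_c×3.29 term appears on both sides and cancels. Collect the known terms of each column as K = Σ(ρt)_known − 3.29 × (depth of known layers): K_1 = 45.2895 − 3.29×16.35 = −8.502; K_2 = 17.737995 − 3.29×(1.354 + 8.4409) = −14.487226.
Balance: K_1 − x×(3.29 − 2.86) = K_2, so x = (K_1 − K_2)/(3.29 − 2.86) = 5.98523/0.43 = 13.9 km.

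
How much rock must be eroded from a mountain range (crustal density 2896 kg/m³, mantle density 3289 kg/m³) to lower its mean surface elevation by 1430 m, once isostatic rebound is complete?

12000 m

Net drop Δ = e − u = e − e ρ_c/ρ_m = e (ρ_m − ρ_c)/ρ_m.
e = Δ ρ_m/(ρ_m − ρ_c) = 1430 m × 3289/393 = 12000 m.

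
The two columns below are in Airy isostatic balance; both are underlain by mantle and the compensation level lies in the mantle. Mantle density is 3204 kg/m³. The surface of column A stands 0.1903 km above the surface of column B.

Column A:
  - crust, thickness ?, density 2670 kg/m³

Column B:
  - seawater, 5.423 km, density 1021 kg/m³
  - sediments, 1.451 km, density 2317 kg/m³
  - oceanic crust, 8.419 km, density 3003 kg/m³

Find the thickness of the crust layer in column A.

28.9 km

Take the compensation level at the base of the deeper column (depth z_c below the surface of column A) and equate Σ ρ_i t_i down to z_c; mantle fills any gap and the z_c terms cancel.
Column A: x×2670 + (z_c − 0 − x)×3204
Column B: 0.1903×0 + 5.423×1021 + 1.451×2317 + 8.419×3003 + (z_c − 0.1903 − 15.293)×3204
The z_c×3204 term appears on both sides and cancels. Collect the known terms of each column as K = Σ(ρt)_known − 3204 × (depth of known layers): K_A = 0 − 3204×0 = 0; K_B = 34181.107 − 3204×(0.1903 + 15.293) = −15427.3862.
Balance: K_A − x×(3204 − 2670) = K_B, so x = (K_A − K_B)/(3204 − 2670) = 15427.4/534 = 28.9 km.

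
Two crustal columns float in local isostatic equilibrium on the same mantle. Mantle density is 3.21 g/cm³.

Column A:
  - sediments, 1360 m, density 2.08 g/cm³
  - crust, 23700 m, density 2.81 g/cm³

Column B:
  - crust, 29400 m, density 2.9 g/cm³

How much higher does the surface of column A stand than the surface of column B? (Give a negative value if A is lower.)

For any compensation level in the mantle, the mantle terms cancel and isostasy reduces to e = (Σt_A − Σt_B) − (Σ(ρt)_A − Σ(ρt)_B) / ρ_m.
Σt_A = 25060 m; Σt_B = 29400 m; Σ(ρt)_A = 69425.8; Σ(ρt)_B = 85260 (in m·g/cm³).
e = (25060 − 29400) − (69425.8 − 85260) / 3.21 = 593 m.

593 m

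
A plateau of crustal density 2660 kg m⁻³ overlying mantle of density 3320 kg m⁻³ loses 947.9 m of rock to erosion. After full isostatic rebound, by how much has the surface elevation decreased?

188 m

Rebound u = e ρ_c/ρ_m = 947.9 m × 2660/3320 = 759.5 m.
Net surface drop = e − u = 947.9 m − 759.5 m = e (ρ_m − ρ_c)/ρ_m = 188 m.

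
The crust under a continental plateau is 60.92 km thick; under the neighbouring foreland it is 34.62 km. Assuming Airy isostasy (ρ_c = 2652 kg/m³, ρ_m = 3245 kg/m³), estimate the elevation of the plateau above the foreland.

4.81 km

Excess crust Δ = 60.92 km − 34.62 km = 26.3 km, split between elevation h and root r with h + r = Δ.
Airy balance ρ_c h = (ρ_m − ρ_c) r gives r = h ρ_c/(ρ_m − ρ_c), so h (1 + ρ_c/(ρ_m − ρ_c)) = Δ, i.e. h = Δ (ρ_m − ρ_c)/ρ_m.
h = 26.3 km × 593/3245 = 4.81 km.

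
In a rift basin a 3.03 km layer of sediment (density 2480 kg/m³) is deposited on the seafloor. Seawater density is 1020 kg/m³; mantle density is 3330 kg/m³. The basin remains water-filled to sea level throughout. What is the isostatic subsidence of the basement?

1.92 km

Submarine loading: the sediment displaces seawater, and the subsidence is in turn flooded, so s (ρ_m − ρ_w) = t (ρ_sed − ρ_w).
s = 3.03 km × (2480 − 1020) / (3330 − 1020) = 1.92 km.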